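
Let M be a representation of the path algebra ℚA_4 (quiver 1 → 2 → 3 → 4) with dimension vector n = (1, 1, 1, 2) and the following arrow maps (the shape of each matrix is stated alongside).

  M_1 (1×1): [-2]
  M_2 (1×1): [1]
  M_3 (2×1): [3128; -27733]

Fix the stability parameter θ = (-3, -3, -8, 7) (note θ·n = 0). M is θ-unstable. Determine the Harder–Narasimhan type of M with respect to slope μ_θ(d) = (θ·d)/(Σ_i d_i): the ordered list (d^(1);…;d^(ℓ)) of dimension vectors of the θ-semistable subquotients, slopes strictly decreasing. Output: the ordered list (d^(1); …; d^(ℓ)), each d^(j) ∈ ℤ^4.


Via rank(M_{q-1}∘⋯∘M_p): M ≅ I[1,4], I[4,4].
μ_θ-semistable layers: μ^(1)=7; μ^(2)=-14/3

((0, 0, 0, 2); (1, 1, 1, 0))


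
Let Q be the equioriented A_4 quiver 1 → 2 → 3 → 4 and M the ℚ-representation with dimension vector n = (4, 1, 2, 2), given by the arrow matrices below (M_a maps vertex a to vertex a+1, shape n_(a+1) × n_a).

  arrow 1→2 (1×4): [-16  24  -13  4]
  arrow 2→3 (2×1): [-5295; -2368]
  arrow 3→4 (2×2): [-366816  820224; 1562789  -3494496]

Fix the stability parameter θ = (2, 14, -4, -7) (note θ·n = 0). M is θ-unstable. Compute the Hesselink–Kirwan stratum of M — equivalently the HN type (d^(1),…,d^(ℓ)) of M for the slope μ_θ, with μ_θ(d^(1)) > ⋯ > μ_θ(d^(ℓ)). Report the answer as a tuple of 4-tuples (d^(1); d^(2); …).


Barcode: M ≅ I[1,1]^3, I[1,4], I[3,3], I[4,4]. HN layers by μ_θ (4 steps, strictly decreasing):
  μ^(1)=2; μ^(2)=5/4; μ^(3)=-4; μ^(4)=-7

((3, 0, 0, 0); (1, 1, 1, 1); (0, 0, 1, 0); (0, 0, 0, 1))


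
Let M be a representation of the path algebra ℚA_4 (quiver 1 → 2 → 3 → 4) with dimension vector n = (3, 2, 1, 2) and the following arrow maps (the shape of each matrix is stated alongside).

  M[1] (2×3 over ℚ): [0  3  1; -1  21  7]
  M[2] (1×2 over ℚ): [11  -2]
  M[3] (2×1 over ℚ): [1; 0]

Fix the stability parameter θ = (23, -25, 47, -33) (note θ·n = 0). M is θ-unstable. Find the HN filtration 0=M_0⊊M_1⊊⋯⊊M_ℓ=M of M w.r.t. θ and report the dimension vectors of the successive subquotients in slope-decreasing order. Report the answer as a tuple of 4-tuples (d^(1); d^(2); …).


Barcode: M ≅ I[1,1], I[1,2], I[1,4], I[4,4]. HN layers by μ_θ (4 steps, strictly decreasing):
  μ^(1)=23; μ^(2)=7; μ^(3)=-1; μ^(4)=-33

((1, 0, 0, 0); (0, 0, 1, 1); (2, 2, 0, 0); (0, 0, 0, 1))


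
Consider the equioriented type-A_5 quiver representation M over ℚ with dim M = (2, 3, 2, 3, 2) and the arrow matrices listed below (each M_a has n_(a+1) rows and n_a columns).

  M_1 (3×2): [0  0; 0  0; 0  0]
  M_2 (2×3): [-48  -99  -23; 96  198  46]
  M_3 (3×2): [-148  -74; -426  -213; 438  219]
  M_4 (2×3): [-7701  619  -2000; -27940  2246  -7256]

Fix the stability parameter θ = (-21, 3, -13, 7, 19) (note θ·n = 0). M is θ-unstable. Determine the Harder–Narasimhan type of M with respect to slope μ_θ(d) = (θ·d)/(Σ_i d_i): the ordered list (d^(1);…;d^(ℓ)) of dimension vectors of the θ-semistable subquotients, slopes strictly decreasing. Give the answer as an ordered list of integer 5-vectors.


Interval decomposition of M: I[1,1]^2, I[2,2]^2, I[2,3], I[3,5], I[4,4], I[4,5].
HN type (ℓ=6): μ^(1)=19; μ^(2)=7; μ^(3)=3; μ^(4)=-5; μ^(5)=-13; μ^(6)=-21

((0, 0, 0, 0, 2); (0, 0, 0, 3, 0); (0, 2, 0, 0, 0); (0, 1, 1, 0, 0); (0, 0, 1, 0, 0); (2, 0, 0, 0, 0))


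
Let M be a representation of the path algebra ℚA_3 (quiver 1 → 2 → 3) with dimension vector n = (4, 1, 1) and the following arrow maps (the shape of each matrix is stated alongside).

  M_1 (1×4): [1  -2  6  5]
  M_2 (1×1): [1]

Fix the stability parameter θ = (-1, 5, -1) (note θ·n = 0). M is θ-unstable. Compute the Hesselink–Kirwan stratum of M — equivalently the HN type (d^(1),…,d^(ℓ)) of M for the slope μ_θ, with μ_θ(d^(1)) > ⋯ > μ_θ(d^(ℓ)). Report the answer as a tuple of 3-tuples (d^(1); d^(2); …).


Barcode: M ≅ I[1,1]^3, I[1,3]. HN layers by μ_θ (2 steps, strictly decreasing):
  μ^(1)=2; μ^(2)=-1

((0, 1, 1); (4, 0, 0))


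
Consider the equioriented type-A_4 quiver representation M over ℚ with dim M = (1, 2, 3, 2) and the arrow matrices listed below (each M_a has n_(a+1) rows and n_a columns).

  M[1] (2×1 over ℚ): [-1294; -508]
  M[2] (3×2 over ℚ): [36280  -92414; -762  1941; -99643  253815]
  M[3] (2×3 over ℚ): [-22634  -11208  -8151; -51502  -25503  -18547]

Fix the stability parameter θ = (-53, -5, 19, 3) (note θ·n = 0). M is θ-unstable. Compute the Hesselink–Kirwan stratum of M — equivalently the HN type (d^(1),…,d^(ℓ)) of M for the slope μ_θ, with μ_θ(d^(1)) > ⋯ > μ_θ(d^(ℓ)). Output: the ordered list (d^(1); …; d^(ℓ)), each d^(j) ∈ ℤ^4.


Barcode: M ≅ I[1,4], I[2,4], I[3,3]. HN layers by μ_θ (4 steps, strictly decreasing):
  μ^(1)=19; μ^(2)=11; μ^(3)=-5; μ^(4)=-53

((0, 0, 1, 0); (0, 0, 2, 2); (0, 2, 0, 0); (1, 0, 0, 0))


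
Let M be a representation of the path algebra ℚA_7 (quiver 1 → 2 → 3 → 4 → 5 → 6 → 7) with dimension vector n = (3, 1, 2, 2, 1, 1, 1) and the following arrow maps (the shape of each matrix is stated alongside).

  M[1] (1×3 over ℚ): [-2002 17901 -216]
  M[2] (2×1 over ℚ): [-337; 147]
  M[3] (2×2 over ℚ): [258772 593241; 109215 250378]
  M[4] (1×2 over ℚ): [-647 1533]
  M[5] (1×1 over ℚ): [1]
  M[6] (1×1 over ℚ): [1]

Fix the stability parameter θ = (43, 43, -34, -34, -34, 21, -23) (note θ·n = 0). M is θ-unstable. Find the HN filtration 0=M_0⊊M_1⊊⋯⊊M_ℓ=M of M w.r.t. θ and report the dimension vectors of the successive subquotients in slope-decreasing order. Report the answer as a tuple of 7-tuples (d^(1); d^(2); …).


Interval decomposition of M: I[1,1]^2, I[1,7], I[3,4].
HN type (ℓ=4): μ^(1)=43; μ^(2)=-1; μ^(3)=-16/5; μ^(4)=-34

((2, 0, 0, 0, 0, 0, 0); (0, 0, 0, 0, 0, 1, 1); (1, 1, 1, 1, 1, 0, 0); (0, 0, 1, 1, 0, 0, 0))


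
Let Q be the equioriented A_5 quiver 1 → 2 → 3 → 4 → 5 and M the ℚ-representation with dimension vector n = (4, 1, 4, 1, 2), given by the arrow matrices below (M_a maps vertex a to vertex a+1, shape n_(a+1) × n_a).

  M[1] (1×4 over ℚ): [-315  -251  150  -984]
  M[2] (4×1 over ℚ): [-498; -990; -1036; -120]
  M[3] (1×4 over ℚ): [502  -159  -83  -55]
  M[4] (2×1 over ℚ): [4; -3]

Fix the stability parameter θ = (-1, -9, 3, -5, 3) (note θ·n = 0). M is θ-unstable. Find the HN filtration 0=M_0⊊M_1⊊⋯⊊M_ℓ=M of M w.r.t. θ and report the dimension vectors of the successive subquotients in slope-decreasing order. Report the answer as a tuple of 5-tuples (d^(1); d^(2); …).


Barcode: M ≅ I[1,1]^3, I[1,5], I[3,3]^3, I[5,5]. HN layers by μ_θ (3 steps, strictly decreasing):
  μ^(1)=3; μ^(2)=-1; μ^(3)=-5

((0, 0, 3, 0, 2); (3, 0, 1, 1, 0); (1, 1, 0, 0, 0))


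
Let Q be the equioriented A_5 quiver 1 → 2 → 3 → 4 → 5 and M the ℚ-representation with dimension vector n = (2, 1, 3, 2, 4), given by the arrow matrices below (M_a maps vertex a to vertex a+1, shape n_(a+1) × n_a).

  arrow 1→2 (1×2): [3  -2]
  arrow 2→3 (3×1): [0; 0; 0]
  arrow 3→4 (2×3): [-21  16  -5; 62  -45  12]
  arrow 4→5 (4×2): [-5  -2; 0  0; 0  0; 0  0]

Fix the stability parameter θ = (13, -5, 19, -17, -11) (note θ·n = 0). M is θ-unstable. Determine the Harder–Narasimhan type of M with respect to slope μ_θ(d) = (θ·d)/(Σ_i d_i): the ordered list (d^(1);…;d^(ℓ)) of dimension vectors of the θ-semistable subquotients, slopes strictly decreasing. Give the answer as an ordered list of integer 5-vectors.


Via rank(M_{q-1}∘⋯∘M_p): M ≅ I[1,1], I[1,2], I[3,3], I[3,4], I[3,5], I[5,5]^3.
μ_θ-semistable layers: μ^(1)=19; μ^(2)=13; μ^(3)=4; μ^(4)=1; μ^(5)=-3; μ^(6)=-11

((0, 0, 1, 0, 0); (1, 0, 0, 0, 0); (1, 1, 0, 0, 0); (0, 0, 1, 1, 0); (0, 0, 1, 1, 1); (0, 0, 0, 0, 3))


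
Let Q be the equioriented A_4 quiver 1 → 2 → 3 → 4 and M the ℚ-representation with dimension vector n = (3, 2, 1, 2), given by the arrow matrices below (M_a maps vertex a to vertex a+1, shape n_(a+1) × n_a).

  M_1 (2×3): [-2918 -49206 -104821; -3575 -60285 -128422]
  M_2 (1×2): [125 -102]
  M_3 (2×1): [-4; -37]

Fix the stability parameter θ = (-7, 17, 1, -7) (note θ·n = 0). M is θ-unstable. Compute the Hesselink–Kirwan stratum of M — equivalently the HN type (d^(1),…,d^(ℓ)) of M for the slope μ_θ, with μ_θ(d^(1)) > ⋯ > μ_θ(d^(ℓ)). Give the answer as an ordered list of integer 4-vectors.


Via rank(M_{q-1}∘⋯∘M_p): M ≅ I[1,1], I[1,2], I[1,4], I[4,4].
μ_θ-semistable layers: μ^(1)=17; μ^(2)=11/3; μ^(3)=-7

((0, 1, 0, 0); (0, 1, 1, 1); (3, 0, 0, 1))


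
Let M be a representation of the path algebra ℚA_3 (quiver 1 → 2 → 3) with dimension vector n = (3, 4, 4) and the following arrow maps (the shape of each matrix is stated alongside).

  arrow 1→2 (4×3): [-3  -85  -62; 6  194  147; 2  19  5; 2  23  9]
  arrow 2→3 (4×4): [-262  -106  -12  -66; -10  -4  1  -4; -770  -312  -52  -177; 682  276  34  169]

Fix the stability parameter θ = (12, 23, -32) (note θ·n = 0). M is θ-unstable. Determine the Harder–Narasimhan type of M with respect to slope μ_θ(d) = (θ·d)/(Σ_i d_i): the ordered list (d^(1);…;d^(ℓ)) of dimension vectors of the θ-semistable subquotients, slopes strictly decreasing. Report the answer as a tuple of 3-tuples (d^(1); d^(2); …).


Via rank(M_{q-1}∘⋯∘M_p): M ≅ I[1,2], I[1,3]^2, I[2,3], I[3,3].
μ_θ-semistable layers: μ^(1)=23; μ^(2)=12; μ^(3)=1; μ^(4)=-9/2; μ^(5)=-32

((0, 1, 0); (1, 0, 0); (2, 2, 2); (0, 1, 1); (0, 0, 1))


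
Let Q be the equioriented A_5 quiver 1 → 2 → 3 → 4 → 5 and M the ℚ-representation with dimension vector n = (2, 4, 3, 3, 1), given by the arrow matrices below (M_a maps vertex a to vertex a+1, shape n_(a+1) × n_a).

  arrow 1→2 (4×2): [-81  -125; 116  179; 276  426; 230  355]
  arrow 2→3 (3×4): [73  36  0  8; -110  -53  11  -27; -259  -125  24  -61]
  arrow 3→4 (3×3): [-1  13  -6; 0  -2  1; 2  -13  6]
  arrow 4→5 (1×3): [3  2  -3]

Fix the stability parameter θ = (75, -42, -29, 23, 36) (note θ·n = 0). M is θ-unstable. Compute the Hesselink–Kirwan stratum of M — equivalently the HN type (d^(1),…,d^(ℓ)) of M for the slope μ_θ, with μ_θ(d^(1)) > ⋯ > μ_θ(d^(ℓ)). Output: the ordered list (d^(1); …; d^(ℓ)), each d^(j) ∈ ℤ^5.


Barcode: M ≅ I[1,2], I[1,5], I[2,4]^2. HN layers by μ_θ (6 steps, strictly decreasing):
  μ^(1)=36; μ^(2)=23; μ^(3)=33/2; μ^(4)=4/3; μ^(5)=-29; μ^(6)=-42

((0, 0, 0, 0, 1); (0, 0, 0, 3, 0); (1, 1, 0, 0, 0); (1, 1, 1, 0, 0); (0, 0, 2, 0, 0); (0, 2, 0, 0, 0))


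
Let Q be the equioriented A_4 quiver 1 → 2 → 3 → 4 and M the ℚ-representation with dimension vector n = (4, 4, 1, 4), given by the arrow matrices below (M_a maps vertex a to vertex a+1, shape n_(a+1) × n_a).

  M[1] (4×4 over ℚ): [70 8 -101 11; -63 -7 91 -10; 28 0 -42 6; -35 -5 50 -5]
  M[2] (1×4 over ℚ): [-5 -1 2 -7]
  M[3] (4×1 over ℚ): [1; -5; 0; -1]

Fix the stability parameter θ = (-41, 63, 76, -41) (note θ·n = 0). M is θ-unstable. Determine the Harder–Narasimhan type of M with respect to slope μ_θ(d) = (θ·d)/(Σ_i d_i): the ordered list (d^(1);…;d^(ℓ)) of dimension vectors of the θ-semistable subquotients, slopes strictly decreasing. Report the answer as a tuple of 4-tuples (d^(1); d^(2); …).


Via rank(M_{q-1}∘⋯∘M_p): M ≅ I[1,1]^2, I[1,2], I[1,4], I[2,2]^2, I[4,4]^3.
μ_θ-semistable layers: μ^(1)=63; μ^(2)=98/3; μ^(3)=-41

((0, 3, 0, 0); (0, 1, 1, 1); (4, 0, 0, 3))


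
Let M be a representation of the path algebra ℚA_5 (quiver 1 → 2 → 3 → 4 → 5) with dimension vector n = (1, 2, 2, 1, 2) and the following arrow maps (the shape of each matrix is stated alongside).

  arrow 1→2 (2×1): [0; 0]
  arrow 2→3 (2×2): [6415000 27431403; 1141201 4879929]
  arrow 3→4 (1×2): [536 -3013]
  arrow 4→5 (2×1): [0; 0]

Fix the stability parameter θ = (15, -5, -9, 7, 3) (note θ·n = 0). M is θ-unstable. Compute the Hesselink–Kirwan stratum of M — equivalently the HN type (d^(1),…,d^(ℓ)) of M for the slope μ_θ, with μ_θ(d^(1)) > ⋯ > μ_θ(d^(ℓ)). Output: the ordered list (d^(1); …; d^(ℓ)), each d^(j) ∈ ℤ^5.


Via rank(M_{q-1}∘⋯∘M_p): M ≅ I[1,1], I[2,3], I[2,4], I[5,5]^2.
μ_θ-semistable layers: μ^(1)=15; μ^(2)=7; μ^(3)=3; μ^(4)=-7

((1, 0, 0, 0, 0); (0, 0, 0, 1, 0); (0, 0, 0, 0, 2); (0, 2, 2, 0, 0))


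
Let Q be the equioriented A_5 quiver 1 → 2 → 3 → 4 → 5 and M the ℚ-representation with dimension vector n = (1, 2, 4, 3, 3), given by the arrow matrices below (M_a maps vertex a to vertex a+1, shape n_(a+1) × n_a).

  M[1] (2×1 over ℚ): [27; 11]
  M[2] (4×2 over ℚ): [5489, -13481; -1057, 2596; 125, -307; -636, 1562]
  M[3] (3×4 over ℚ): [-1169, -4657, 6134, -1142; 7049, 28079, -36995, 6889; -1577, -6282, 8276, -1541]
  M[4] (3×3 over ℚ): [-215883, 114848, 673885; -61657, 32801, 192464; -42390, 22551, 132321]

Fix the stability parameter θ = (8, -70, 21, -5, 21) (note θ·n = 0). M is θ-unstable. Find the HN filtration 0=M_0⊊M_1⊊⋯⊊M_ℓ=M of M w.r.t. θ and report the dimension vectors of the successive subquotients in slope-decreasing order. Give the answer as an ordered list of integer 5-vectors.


Via rank(M_{q-1}∘⋯∘M_p): M ≅ I[1,5], I[2,5], I[3,3], I[3,4], I[5,5].
μ_θ-semistable layers: μ^(1)=21; μ^(2)=8; μ^(3)=-31; μ^(4)=-70

((0, 0, 1, 0, 3); (0, 0, 3, 3, 0); (1, 1, 0, 0, 0); (0, 1, 0, 0, 0))


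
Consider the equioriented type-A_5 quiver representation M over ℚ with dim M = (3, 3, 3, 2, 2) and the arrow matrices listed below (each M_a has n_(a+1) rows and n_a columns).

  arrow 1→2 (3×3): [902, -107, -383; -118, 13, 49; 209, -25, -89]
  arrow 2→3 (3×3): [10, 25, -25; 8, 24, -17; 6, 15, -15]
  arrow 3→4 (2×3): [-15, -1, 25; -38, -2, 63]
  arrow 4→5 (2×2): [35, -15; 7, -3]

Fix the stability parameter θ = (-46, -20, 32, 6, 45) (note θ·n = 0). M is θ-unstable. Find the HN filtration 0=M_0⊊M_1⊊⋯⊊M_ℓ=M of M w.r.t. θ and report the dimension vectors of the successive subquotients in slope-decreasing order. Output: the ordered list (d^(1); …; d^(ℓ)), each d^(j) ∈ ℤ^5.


Barcode: M ≅ I[1,2], I[1,4], I[1,5], I[3,3], I[5,5]. HN layers by μ_θ (5 steps, strictly decreasing):
  μ^(1)=45; μ^(2)=32; μ^(3)=19; μ^(4)=-20; μ^(5)=-46

((0, 0, 0, 0, 2); (0, 0, 1, 0, 0); (0, 0, 2, 2, 0); (0, 3, 0, 0, 0); (3, 0, 0, 0, 0))


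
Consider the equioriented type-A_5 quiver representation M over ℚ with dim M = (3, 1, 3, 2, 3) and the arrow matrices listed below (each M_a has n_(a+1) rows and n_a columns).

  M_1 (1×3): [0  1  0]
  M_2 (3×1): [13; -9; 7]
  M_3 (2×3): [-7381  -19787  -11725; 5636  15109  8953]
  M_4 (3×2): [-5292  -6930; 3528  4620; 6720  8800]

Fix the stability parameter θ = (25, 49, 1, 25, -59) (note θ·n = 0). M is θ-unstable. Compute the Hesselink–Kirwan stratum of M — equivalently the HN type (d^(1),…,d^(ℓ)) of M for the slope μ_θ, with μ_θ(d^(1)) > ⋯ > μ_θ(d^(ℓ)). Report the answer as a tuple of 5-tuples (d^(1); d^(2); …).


Via rank(M_{q-1}∘⋯∘M_p): M ≅ I[1,1]^2, I[1,4], I[3,3], I[3,5], I[5,5]^2.
μ_θ-semistable layers: μ^(1)=25; μ^(2)=1; μ^(3)=-11; μ^(4)=-59

((3, 1, 1, 1, 0); (0, 0, 1, 0, 0); (0, 0, 1, 1, 1); (0, 0, 0, 0, 2))


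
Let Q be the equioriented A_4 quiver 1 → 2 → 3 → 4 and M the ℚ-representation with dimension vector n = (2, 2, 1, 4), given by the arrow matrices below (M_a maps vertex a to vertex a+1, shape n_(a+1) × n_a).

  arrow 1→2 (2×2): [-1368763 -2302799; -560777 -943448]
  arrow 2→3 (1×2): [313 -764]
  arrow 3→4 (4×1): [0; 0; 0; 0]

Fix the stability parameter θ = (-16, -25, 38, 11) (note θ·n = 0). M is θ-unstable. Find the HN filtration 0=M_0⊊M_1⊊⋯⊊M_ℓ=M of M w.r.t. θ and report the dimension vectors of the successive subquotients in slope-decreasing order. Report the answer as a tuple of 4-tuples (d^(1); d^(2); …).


Interval decomposition of M: I[1,2], I[1,3], I[4,4]^4.
HN type (ℓ=3): μ^(1)=38; μ^(2)=11; μ^(3)=-41/2

((0, 0, 1, 0); (0, 0, 0, 4); (2, 2, 0, 0))


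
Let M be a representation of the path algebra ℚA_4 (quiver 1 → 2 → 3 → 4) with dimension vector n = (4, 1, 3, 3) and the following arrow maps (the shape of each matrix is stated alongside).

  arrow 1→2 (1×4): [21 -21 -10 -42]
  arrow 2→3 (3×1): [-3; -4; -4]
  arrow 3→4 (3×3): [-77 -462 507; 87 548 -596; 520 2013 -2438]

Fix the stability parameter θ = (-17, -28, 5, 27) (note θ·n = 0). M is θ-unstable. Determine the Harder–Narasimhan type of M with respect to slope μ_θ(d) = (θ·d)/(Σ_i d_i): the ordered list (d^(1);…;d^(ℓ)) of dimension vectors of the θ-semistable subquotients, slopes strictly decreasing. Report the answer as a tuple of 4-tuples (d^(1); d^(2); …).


Barcode: M ≅ I[1,1]^3, I[1,4], I[3,4]^2. HN layers by μ_θ (4 steps, strictly decreasing):
  μ^(1)=27; μ^(2)=5; μ^(3)=-17; μ^(4)=-45/2

((0, 0, 0, 3); (0, 0, 3, 0); (3, 0, 0, 0); (1, 1, 0, 0))


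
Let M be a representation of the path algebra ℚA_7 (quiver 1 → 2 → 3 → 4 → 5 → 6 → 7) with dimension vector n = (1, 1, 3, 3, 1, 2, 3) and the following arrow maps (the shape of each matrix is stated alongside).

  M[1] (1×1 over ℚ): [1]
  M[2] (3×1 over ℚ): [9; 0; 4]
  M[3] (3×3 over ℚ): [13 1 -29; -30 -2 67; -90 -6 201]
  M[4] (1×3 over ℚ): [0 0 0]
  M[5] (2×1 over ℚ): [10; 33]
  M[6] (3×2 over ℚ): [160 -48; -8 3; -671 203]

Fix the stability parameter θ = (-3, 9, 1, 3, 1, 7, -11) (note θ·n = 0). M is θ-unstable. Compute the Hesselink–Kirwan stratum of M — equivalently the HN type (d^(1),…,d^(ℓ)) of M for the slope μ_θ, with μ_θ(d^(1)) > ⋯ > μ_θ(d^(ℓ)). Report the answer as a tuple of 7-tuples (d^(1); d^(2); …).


Via rank(M_{q-1}∘⋯∘M_p): M ≅ I[1,4], I[3,3], I[3,4], I[4,4], I[5,7], I[6,7], I[7,7].
μ_θ-semistable layers: μ^(1)=13/3; μ^(2)=3; μ^(3)=1; μ^(4)=-1; μ^(5)=-2; μ^(6)=-3; μ^(7)=-11

((0, 1, 1, 1, 0, 0, 0); (0, 0, 0, 2, 0, 0, 0); (0, 0, 2, 0, 0, 0, 0); (0, 0, 0, 0, 1, 1, 1); (0, 0, 0, 0, 0, 1, 1); (1, 0, 0, 0, 0, 0, 0); (0, 0, 0, 0, 0, 0, 1))


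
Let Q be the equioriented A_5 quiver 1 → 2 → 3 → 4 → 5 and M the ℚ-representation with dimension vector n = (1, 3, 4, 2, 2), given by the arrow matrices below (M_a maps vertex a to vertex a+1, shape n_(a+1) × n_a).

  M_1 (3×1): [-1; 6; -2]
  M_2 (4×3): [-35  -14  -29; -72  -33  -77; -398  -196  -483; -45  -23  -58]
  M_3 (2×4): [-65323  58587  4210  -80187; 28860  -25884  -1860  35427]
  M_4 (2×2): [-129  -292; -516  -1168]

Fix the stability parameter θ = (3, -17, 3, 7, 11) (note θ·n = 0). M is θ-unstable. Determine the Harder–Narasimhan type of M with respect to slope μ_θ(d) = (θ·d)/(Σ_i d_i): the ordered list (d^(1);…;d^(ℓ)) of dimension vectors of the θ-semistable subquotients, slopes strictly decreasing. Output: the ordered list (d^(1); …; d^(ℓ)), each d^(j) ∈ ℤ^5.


Via rank(M_{q-1}∘⋯∘M_p): M ≅ I[1,4], I[2,3]^2, I[3,5], I[5,5].
μ_θ-semistable layers: μ^(1)=11; μ^(2)=7; μ^(3)=3; μ^(4)=-7; μ^(5)=-17

((0, 0, 0, 0, 2); (0, 0, 0, 2, 0); (0, 0, 4, 0, 0); (1, 1, 0, 0, 0); (0, 2, 0, 0, 0))


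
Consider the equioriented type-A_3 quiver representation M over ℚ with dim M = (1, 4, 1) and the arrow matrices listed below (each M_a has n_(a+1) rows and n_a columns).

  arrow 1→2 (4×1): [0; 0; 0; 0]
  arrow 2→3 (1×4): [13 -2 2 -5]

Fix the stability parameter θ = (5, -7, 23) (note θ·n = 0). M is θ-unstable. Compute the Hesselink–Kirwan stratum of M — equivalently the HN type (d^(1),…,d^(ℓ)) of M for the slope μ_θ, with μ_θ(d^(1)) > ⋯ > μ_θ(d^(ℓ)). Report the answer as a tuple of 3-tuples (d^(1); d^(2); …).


Barcode: M ≅ I[1,1], I[2,2]^3, I[2,3]. HN layers by μ_θ (3 steps, strictly decreasing):
  μ^(1)=23; μ^(2)=5; μ^(3)=-7

((0, 0, 1); (1, 0, 0); (0, 4, 0))


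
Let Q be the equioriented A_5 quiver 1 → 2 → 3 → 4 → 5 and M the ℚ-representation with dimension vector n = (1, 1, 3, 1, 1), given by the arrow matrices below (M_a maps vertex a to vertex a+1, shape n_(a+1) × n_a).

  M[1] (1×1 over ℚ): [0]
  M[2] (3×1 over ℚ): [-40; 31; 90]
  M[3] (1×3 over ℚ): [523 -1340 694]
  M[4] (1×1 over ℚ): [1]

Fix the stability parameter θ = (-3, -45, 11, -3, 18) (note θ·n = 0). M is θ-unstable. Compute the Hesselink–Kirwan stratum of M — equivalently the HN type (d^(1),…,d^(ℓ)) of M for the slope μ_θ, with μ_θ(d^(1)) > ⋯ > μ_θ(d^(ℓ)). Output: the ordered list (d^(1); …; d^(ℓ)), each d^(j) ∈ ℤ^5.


Interval decomposition of M: I[1,1], I[2,3], I[3,3], I[3,5].
HN type (ℓ=5): μ^(1)=18; μ^(2)=11; μ^(3)=4; μ^(4)=-3; μ^(5)=-45

((0, 0, 0, 0, 1); (0, 0, 2, 0, 0); (0, 0, 1, 1, 0); (1, 0, 0, 0, 0); (0, 1, 0, 0, 0))


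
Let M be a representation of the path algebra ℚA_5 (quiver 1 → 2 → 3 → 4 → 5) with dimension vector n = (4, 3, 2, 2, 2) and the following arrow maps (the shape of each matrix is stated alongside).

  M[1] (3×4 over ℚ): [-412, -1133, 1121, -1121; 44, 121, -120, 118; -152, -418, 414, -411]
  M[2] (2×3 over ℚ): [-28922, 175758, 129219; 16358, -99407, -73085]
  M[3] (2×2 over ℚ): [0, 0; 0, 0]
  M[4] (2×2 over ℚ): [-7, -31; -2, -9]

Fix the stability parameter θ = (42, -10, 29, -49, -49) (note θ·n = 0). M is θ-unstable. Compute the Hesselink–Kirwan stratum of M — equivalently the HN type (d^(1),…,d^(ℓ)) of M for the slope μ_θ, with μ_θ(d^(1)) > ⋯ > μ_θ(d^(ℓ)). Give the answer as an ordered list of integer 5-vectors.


Barcode: M ≅ I[1,1], I[1,2], I[1,3]^2, I[4,5]^2. HN layers by μ_θ (4 steps, strictly decreasing):
  μ^(1)=42; μ^(2)=29; μ^(3)=16; μ^(4)=-49

((1, 0, 0, 0, 0); (0, 0, 2, 0, 0); (3, 3, 0, 0, 0); (0, 0, 0, 2, 2))


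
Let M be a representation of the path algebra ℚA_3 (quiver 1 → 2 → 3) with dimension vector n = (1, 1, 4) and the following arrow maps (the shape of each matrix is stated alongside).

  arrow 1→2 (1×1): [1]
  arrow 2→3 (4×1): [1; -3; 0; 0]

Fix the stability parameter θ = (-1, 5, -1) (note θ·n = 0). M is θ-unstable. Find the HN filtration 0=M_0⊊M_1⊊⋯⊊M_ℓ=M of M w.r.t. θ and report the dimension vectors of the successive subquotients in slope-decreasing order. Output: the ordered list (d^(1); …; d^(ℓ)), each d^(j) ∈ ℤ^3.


Barcode: M ≅ I[1,3], I[3,3]^3. HN layers by μ_θ (2 steps, strictly decreasing):
  μ^(1)=2; μ^(2)=-1

((0, 1, 1); (1, 0, 3))


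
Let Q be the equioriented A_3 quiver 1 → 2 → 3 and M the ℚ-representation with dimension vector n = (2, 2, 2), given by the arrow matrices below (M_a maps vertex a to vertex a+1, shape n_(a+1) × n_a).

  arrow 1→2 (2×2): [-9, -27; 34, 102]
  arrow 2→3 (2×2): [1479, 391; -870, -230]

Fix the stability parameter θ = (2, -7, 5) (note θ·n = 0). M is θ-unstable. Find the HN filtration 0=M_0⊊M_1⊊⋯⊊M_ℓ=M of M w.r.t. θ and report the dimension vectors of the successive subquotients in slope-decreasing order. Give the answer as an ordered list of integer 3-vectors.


Barcode: M ≅ I[1,1], I[1,3], I[2,2], I[3,3]. HN layers by μ_θ (4 steps, strictly decreasing):
  μ^(1)=5; μ^(2)=2; μ^(3)=-5/2; μ^(4)=-7

((0, 0, 2); (1, 0, 0); (1, 1, 0); (0, 1, 0))


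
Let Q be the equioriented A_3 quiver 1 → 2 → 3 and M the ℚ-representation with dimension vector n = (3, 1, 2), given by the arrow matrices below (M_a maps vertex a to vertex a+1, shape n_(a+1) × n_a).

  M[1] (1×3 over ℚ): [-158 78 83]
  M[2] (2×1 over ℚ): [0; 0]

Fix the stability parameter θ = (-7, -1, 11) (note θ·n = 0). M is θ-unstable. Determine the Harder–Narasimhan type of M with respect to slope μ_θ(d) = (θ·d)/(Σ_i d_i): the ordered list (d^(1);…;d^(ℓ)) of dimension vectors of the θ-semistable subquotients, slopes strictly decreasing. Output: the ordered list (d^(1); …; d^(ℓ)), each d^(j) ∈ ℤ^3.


Via rank(M_{q-1}∘⋯∘M_p): M ≅ I[1,1]^2, I[1,2], I[3,3]^2.
μ_θ-semistable layers: μ^(1)=11; μ^(2)=-1; μ^(3)=-7

((0, 0, 2); (0, 1, 0); (3, 0, 0))


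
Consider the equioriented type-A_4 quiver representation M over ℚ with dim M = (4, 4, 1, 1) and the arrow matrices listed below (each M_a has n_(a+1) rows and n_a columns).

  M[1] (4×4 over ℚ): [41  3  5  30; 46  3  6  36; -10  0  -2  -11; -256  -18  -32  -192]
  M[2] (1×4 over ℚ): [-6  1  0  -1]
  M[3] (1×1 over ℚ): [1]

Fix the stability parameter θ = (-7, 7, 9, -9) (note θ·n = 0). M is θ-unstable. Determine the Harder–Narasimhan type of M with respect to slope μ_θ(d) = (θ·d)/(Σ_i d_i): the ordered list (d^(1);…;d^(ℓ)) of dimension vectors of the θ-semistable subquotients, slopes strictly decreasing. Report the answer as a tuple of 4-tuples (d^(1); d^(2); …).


Barcode: M ≅ I[1,1], I[1,2]^2, I[1,4], I[2,2]. HN layers by μ_θ (3 steps, strictly decreasing):
  μ^(1)=7; μ^(2)=7/3; μ^(3)=-7

((0, 3, 0, 0); (0, 1, 1, 1); (4, 0, 0, 0))


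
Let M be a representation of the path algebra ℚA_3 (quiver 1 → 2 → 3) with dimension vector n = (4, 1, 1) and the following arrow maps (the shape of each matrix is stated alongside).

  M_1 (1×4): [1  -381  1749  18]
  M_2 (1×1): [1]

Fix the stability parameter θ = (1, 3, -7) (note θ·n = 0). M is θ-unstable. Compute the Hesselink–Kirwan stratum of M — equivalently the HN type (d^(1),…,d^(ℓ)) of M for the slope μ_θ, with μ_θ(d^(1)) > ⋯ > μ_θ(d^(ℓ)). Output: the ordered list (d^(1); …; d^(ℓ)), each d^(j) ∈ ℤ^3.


Barcode: M ≅ I[1,1]^3, I[1,3]. HN layers by μ_θ (2 steps, strictly decreasing):
  μ^(1)=1; μ^(2)=-1

((3, 0, 0); (1, 1, 1))


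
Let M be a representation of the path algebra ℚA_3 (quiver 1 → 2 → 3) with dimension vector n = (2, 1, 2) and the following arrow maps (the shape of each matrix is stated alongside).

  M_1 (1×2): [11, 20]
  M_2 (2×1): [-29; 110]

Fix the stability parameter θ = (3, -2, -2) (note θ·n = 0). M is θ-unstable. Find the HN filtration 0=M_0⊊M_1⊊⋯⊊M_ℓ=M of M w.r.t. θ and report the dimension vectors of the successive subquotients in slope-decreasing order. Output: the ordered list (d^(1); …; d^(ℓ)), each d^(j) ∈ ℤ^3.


Via rank(M_{q-1}∘⋯∘M_p): M ≅ I[1,1], I[1,3], I[3,3].
μ_θ-semistable layers: μ^(1)=3; μ^(2)=-1/3; μ^(3)=-2

((1, 0, 0); (1, 1, 1); (0, 0, 1))


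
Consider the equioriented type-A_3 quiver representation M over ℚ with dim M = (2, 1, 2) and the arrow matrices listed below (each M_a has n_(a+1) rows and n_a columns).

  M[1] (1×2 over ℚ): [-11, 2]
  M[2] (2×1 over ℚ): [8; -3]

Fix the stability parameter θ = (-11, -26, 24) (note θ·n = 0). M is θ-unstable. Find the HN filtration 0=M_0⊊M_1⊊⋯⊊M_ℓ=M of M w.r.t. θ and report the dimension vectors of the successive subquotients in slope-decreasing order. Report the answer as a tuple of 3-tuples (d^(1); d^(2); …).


Interval decomposition of M: I[1,1], I[1,3], I[3,3].
HN type (ℓ=3): μ^(1)=24; μ^(2)=-11; μ^(3)=-37/2

((0, 0, 2); (1, 0, 0); (1, 1, 0))


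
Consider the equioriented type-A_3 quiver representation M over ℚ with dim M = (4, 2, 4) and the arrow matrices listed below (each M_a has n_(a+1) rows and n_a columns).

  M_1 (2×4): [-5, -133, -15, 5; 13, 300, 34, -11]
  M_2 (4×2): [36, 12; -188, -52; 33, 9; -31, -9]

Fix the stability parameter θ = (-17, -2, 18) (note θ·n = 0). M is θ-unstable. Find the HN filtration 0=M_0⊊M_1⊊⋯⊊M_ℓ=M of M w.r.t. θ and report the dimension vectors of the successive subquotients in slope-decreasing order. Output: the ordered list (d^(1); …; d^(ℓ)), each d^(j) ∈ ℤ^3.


Via rank(M_{q-1}∘⋯∘M_p): M ≅ I[1,1]^2, I[1,3]^2, I[3,3]^2.
μ_θ-semistable layers: μ^(1)=18; μ^(2)=-2; μ^(3)=-17

((0, 0, 4); (0, 2, 0); (4, 0, 0))


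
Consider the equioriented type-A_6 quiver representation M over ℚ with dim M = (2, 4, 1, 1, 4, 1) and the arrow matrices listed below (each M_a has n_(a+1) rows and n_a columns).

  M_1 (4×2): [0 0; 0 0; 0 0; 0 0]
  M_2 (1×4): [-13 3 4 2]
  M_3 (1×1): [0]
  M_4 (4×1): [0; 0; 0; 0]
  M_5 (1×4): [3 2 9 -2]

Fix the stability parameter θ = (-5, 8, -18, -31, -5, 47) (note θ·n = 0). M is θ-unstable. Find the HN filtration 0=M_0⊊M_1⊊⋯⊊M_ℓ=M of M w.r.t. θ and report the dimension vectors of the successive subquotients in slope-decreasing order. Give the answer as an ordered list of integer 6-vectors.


Via rank(M_{q-1}∘⋯∘M_p): M ≅ I[1,1]^2, I[2,2]^3, I[2,3], I[4,4], I[5,5]^3, I[5,6].
μ_θ-semistable layers: μ^(1)=47; μ^(2)=8; μ^(3)=-5; μ^(4)=-31

((0, 0, 0, 0, 0, 1); (0, 3, 0, 0, 0, 0); (2, 1, 1, 0, 4, 0); (0, 0, 0, 1, 0, 0))


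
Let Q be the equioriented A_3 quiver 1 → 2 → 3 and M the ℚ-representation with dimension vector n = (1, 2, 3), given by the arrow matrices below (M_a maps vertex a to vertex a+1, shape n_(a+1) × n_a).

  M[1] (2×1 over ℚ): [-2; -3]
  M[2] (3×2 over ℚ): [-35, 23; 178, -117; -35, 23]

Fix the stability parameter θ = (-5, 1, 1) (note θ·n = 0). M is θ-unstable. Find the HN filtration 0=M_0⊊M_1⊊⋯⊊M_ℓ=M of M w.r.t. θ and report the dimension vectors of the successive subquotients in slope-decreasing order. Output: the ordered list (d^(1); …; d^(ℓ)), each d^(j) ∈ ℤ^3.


Barcode: M ≅ I[1,3], I[2,3], I[3,3]. HN layers by μ_θ (2 steps, strictly decreasing):
  μ^(1)=1; μ^(2)=-5

((0, 2, 3); (1, 0, 0))


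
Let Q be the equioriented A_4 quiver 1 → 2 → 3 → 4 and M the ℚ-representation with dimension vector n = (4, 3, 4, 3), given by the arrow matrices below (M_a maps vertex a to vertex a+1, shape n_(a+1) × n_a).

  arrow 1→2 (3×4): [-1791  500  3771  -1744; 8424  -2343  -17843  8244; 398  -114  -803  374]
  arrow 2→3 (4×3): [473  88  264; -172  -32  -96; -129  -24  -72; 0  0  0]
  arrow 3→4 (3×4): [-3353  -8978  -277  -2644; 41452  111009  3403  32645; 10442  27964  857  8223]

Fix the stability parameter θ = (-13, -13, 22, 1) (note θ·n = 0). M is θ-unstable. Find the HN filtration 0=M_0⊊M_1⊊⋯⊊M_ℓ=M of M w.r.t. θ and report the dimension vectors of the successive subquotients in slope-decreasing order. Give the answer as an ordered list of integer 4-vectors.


Barcode: M ≅ I[1,1], I[1,2]^2, I[1,4], I[3,3], I[3,4]^2. HN layers by μ_θ (3 steps, strictly decreasing):
  μ^(1)=22; μ^(2)=23/2; μ^(3)=-13

((0, 0, 1, 0); (0, 0, 3, 3); (4, 3, 0, 0))


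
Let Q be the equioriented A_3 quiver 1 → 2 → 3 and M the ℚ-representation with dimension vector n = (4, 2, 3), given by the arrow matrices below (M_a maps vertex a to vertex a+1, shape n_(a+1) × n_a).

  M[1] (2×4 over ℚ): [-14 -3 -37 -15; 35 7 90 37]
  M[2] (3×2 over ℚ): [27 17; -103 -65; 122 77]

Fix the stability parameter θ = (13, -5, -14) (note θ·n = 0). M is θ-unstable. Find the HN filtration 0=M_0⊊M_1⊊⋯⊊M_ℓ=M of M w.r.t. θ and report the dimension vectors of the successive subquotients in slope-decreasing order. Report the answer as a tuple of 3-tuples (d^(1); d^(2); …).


Barcode: M ≅ I[1,1]^2, I[1,3]^2, I[3,3]. HN layers by μ_θ (3 steps, strictly decreasing):
  μ^(1)=13; μ^(2)=-2; μ^(3)=-14

((2, 0, 0); (2, 2, 2); (0, 0, 1))


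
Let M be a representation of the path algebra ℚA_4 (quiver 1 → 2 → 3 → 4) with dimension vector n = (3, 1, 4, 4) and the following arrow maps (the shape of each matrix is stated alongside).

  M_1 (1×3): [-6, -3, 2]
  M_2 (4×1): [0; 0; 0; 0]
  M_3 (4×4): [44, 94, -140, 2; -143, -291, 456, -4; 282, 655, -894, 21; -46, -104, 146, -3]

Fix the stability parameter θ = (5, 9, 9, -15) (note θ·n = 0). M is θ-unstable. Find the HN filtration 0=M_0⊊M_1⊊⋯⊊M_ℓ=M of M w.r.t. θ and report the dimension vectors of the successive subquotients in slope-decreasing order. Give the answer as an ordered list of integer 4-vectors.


Via rank(M_{q-1}∘⋯∘M_p): M ≅ I[1,1]^2, I[1,2], I[3,3], I[3,4]^3, I[4,4].
μ_θ-semistable layers: μ^(1)=9; μ^(2)=5; μ^(3)=-3; μ^(4)=-15

((0, 1, 1, 0); (3, 0, 0, 0); (0, 0, 3, 3); (0, 0, 0, 1))


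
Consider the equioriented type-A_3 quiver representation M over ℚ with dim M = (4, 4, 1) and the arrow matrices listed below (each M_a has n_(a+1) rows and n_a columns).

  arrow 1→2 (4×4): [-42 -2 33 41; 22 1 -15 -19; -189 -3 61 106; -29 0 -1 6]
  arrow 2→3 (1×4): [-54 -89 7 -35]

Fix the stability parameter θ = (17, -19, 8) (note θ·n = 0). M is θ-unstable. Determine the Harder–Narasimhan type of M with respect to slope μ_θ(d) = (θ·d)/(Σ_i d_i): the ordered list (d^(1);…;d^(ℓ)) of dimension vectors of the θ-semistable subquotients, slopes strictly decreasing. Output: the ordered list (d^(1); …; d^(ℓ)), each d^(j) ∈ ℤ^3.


Barcode: M ≅ I[1,2]^3, I[1,3]. HN layers by μ_θ (2 steps, strictly decreasing):
  μ^(1)=8; μ^(2)=-1

((0, 0, 1); (4, 4, 0))


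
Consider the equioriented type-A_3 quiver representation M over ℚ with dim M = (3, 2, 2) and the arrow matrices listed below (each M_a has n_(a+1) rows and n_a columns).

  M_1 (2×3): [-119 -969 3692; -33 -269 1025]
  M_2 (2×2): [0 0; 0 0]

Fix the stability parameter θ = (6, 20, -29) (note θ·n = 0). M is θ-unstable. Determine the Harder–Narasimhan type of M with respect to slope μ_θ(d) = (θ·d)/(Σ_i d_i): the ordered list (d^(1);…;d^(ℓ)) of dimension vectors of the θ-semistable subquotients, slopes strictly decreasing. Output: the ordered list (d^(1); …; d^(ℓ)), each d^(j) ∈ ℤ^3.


Barcode: M ≅ I[1,1], I[1,2]^2, I[3,3]^2. HN layers by μ_θ (3 steps, strictly decreasing):
  μ^(1)=20; μ^(2)=6; μ^(3)=-29

((0, 2, 0); (3, 0, 0); (0, 0, 2))


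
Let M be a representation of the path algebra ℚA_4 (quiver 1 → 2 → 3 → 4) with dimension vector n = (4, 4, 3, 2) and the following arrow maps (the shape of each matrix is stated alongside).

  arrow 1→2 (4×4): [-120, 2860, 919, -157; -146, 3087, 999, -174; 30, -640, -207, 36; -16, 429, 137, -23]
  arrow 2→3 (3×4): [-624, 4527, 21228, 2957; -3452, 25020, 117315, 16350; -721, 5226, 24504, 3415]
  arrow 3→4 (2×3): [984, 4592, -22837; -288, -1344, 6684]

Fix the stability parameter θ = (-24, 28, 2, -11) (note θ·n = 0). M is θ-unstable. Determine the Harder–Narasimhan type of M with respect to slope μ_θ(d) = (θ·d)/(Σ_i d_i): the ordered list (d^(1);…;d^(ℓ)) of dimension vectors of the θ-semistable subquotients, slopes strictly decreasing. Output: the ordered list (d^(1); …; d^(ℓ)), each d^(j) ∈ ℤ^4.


Via rank(M_{q-1}∘⋯∘M_p): M ≅ I[1,1], I[1,3]^2, I[1,4], I[2,2], I[4,4].
μ_θ-semistable layers: μ^(1)=28; μ^(2)=15; μ^(3)=19/3; μ^(4)=-11; μ^(5)=-24

((0, 1, 0, 0); (0, 2, 2, 0); (0, 1, 1, 1); (0, 0, 0, 1); (4, 0, 0, 0))


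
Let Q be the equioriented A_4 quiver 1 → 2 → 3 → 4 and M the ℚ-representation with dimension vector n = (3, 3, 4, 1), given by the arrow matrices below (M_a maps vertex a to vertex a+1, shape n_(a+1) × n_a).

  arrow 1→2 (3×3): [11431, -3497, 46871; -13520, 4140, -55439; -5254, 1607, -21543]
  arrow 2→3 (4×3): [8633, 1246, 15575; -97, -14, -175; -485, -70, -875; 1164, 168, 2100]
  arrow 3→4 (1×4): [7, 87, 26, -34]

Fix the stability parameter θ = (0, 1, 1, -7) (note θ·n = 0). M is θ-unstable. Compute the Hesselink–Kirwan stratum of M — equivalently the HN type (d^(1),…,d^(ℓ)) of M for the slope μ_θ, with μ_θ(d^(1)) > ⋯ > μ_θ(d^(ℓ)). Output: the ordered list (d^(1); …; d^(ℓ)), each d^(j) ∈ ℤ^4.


Interval decomposition of M: I[1,2]^2, I[1,4], I[3,3]^3.
HN type (ℓ=3): μ^(1)=1; μ^(2)=0; μ^(3)=-5/4

((0, 2, 3, 0); (2, 0, 0, 0); (1, 1, 1, 1))


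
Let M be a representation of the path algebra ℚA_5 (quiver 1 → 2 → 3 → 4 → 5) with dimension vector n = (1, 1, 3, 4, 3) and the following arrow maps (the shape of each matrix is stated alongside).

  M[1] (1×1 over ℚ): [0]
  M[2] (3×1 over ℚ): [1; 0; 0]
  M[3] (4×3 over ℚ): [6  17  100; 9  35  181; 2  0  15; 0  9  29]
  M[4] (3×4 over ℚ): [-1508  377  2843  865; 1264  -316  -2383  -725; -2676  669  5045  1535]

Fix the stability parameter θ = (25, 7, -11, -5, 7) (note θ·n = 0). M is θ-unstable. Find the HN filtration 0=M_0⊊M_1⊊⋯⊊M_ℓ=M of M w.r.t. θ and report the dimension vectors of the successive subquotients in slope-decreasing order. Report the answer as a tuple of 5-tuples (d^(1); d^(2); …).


Via rank(M_{q-1}∘⋯∘M_p): M ≅ I[1,1], I[2,5], I[3,4], I[3,5], I[4,4], I[5,5].
μ_θ-semistable layers: μ^(1)=25; μ^(2)=7; μ^(3)=-3; μ^(4)=-5; μ^(5)=-11

((1, 0, 0, 0, 0); (0, 0, 0, 0, 3); (0, 1, 1, 1, 0); (0, 0, 0, 3, 0); (0, 0, 2, 0, 0))


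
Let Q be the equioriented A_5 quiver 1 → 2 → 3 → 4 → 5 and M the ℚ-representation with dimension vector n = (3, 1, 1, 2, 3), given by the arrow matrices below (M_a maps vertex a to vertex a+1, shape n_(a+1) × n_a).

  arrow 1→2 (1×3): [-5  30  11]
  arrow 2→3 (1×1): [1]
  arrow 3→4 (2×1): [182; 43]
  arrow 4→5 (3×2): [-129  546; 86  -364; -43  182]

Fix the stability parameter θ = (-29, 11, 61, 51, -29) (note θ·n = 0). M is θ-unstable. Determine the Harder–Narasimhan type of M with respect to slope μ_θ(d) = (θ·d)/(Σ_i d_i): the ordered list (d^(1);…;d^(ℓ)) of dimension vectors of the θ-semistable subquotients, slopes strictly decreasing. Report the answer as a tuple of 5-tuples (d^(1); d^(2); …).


Barcode: M ≅ I[1,1]^2, I[1,4], I[4,5], I[5,5]^2. HN layers by μ_θ (3 steps, strictly decreasing):
  μ^(1)=56; μ^(2)=11; μ^(3)=-29

((0, 0, 1, 1, 0); (0, 1, 0, 1, 1); (3, 0, 0, 0, 2))


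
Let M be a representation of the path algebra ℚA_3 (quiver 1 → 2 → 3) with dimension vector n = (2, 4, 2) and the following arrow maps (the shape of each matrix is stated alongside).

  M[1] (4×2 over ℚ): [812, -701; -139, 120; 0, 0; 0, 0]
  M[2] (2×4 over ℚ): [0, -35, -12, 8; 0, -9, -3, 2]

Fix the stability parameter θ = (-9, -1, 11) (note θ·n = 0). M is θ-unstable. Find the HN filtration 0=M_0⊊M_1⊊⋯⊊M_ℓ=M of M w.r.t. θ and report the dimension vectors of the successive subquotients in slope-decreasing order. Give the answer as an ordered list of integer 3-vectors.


Via rank(M_{q-1}∘⋯∘M_p): M ≅ I[1,2], I[1,3], I[2,2], I[2,3].
μ_θ-semistable layers: μ^(1)=11; μ^(2)=-1; μ^(3)=-9

((0, 0, 2); (0, 4, 0); (2, 0, 0))


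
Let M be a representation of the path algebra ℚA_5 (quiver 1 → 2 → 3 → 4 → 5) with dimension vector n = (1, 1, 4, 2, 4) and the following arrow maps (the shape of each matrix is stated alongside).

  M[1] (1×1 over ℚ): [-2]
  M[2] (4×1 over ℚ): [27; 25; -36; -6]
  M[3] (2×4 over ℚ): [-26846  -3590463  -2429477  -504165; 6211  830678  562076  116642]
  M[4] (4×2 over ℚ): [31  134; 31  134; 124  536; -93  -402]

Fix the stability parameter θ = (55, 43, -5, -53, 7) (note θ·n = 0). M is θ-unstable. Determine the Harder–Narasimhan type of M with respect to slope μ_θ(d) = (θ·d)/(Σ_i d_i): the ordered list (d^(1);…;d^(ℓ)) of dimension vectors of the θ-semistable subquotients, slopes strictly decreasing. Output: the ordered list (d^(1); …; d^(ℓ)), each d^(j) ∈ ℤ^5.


Interval decomposition of M: I[1,5], I[3,3]^2, I[3,4], I[5,5]^3.
HN type (ℓ=4): μ^(1)=47/5; μ^(2)=7; μ^(3)=-5; μ^(4)=-29

((1, 1, 1, 1, 1); (0, 0, 0, 0, 3); (0, 0, 2, 0, 0); (0, 0, 1, 1, 0))


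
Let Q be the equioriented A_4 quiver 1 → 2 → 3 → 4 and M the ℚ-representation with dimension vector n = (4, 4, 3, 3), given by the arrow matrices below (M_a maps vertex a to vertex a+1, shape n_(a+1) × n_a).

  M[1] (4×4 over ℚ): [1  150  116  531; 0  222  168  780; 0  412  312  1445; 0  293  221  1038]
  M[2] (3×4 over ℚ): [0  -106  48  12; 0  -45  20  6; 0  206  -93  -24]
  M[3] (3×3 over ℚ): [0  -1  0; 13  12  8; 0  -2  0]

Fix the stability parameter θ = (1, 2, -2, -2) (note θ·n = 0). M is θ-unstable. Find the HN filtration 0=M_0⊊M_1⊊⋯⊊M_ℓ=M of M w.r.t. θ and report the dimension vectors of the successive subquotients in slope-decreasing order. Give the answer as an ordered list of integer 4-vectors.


Via rank(M_{q-1}∘⋯∘M_p): M ≅ I[1,2]^2, I[1,3], I[1,4], I[3,4], I[4,4].
μ_θ-semistable layers: μ^(1)=2; μ^(2)=1; μ^(3)=1/3; μ^(4)=-1/4; μ^(5)=-2

((0, 2, 0, 0); (2, 0, 0, 0); (1, 1, 1, 0); (1, 1, 1, 1); (0, 0, 1, 2))
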